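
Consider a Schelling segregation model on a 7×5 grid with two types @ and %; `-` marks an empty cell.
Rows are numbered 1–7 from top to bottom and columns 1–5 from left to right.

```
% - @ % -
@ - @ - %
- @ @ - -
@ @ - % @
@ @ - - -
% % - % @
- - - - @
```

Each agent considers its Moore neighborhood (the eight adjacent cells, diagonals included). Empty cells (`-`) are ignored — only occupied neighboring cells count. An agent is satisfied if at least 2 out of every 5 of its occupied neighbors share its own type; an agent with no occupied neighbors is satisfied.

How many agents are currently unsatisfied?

7

(1,1)% 0/1 unhappy
(1,3)@ 1/2 ok
(1,4)% 1/3 unhappy
(2,1)@ 1/2 ok
(2,3)@ 3/4 ok
(2,5)% 1/1 ok
(3,2)@ 5/5 ok
(3,3)@ 3/4 ok
(4,1)@ 4/4 ok
(4,2)@ 5/5 ok
(4,4)% 0/2 unhappy
(4,5)@ 0/1 unhappy
(5,1)@ 3/5 ok
(5,2)@ 3/5 ok
(6,1)% 1/3 unhappy
(6,2)% 1/3 unhappy
(6,4)% 0/2 unhappy
(6,5)@ 1/2 ok
(7,5)@ 1/2 ok
Unsatisfied: (1,1), (1,4), (4,4), (4,5), (6,1), (6,2), (6,4) — 7 in total.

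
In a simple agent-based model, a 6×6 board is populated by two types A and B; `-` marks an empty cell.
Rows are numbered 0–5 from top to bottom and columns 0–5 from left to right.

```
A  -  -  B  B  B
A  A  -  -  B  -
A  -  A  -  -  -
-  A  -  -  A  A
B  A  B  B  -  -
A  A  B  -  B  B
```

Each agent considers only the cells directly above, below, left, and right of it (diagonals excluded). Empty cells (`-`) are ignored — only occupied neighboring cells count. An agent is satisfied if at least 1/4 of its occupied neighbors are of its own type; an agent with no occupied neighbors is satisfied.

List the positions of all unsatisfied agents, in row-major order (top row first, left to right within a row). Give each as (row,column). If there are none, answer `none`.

Row 0: (0,0)A 1/1 ✓ · (0,3)B 1/1 ✓ · (0,4)B 3/3 ✓ · (0,5)B 1/1 ✓
Row 1: (1,0)A 3/3 ✓ · (1,1)A 1/1 ✓ · (1,4)B 1/1 ✓
Row 2: (2,0)A 1/1 ✓ · (2,2)A 0/0 ✓
Row 3: (3,1)A 1/1 ✓ · (3,4)A 1/1 ✓ · (3,5)A 1/1 ✓
Row 4: (4,0)B 0/2 ✗ · (4,1)A 2/4 ✓ · (4,2)B 2/3 ✓ · (4,3)B 1/1 ✓
Row 5: (5,0)A 1/2 ✓ · (5,1)A 2/3 ✓ · (5,2)B 1/2 ✓ · (5,4)B 1/1 ✓ · (5,5)B 1/1 ✓

(4,0)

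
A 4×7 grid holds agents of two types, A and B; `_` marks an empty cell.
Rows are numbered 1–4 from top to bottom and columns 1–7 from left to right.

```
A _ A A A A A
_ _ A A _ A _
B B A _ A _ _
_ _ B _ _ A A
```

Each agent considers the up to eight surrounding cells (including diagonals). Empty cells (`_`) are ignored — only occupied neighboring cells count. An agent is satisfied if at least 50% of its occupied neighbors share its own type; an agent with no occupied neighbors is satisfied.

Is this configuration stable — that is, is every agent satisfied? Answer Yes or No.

Yes

Row 1: (1,1)A 0/0 satisfied · (1,3)A 3/3 satisfied · (1,4)A 4/4 satisfied · (1,5)A 4/4 satisfied · (1,6)A 3/3 satisfied · (1,7)A 2/2 satisfied
Row 2: (2,3)A 4/5 satisfied · (2,4)A 6/6 satisfied · (2,6)A 4/4 satisfied
Row 3: (3,1)B 1/1 satisfied · (3,2)B 2/4 satisfied · (3,3)A 2/4 satisfied · (3,5)A 3/3 satisfied
Row 4: (4,3)B 1/2 satisfied · (4,6)A 2/2 satisfied · (4,7)A 1/1 satisfied
All meet the threshold, so the configuration is stable.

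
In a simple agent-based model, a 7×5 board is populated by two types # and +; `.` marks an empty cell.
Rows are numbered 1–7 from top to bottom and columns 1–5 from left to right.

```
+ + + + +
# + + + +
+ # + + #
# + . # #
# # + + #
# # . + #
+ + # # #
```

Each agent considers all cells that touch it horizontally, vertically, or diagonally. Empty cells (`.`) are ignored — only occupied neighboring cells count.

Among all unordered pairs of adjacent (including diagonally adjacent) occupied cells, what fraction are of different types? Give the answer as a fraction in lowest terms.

Scan each occupied cell's neighbors to the right and below (and the two forward diagonals) so each pair is counted once.
Row 1: +(1,1)–+(1,2)= +(1,1)–#(2,1)≠ +(1,1)–+(2,2)= +(1,2)–+(1,3)= +(1,2)–+(2,2)= +(1,2)–+(2,3)= +(1,2)–#(2,1)≠ +(1,3)–+(1,4)= +(1,3)–+(2,3)= +(1,3)–+(2,4)= +(1,3)–+(2,2)= +(1,4)–+(1,5)= +(1,4)–+(2,4)= +(1,4)–+(2,5)= +(1,4)–+(2,3)= +(1,5)–+(2,5)= +(1,5)–+(2,4)=  → 2/17 unlike.
Row 2: #(2,1)–+(2,2)≠ #(2,1)–+(3,1)≠ #(2,1)–#(3,2)= +(2,2)–+(2,3)= +(2,2)–#(3,2)≠ +(2,2)–+(3,3)= +(2,2)–+(3,1)= +(2,3)–+(2,4)= +(2,3)–+(3,3)= +(2,3)–+(3,4)= +(2,3)–#(3,2)≠ +(2,4)–+(2,5)= +(2,4)–+(3,4)= +(2,4)–#(3,5)≠ +(2,4)–+(3,3)= +(2,5)–#(3,5)≠ +(2,5)–+(3,4)=  → 6/17 unlike.
Row 3: +(3,1)–#(3,2)≠ +(3,1)–#(4,1)≠ +(3,1)–+(4,2)= #(3,2)–+(3,3)≠ #(3,2)–+(4,2)≠ #(3,2)–#(4,1)= +(3,3)–+(3,4)= +(3,3)–#(4,4)≠ +(3,3)–+(4,2)= +(3,4)–#(3,5)≠ +(3,4)–#(4,4)≠ +(3,4)–#(4,5)≠ #(3,5)–#(4,5)= #(3,5)–#(4,4)=  → 8/14 unlike.
Row 4: #(4,1)–+(4,2)≠ #(4,1)–#(5,1)= #(4,1)–#(5,2)= +(4,2)–#(5,2)≠ +(4,2)–+(5,3)= +(4,2)–#(5,1)≠ #(4,4)–#(4,5)= #(4,4)–+(5,4)≠ #(4,4)–#(5,5)= #(4,4)–+(5,3)≠ #(4,5)–#(5,5)= #(4,5)–+(5,4)≠  → 6/12 unlike.
Row 5: #(5,1)–#(5,2)= #(5,1)–#(6,1)= #(5,1)–#(6,2)= #(5,2)–+(5,3)≠ #(5,2)–#(6,2)= #(5,2)–#(6,1)= +(5,3)–+(5,4)= +(5,3)–+(6,4)= +(5,3)–#(6,2)≠ +(5,4)–#(5,5)≠ +(5,4)–+(6,4)= +(5,4)–#(6,5)≠ #(5,5)–#(6,5)= #(5,5)–+(6,4)≠  → 5/14 unlike.
Row 6: #(6,1)–#(6,2)= #(6,1)–+(7,1)≠ #(6,1)–+(7,2)≠ #(6,2)–+(7,2)≠ #(6,2)–#(7,3)= #(6,2)–+(7,1)≠ +(6,4)–#(6,5)≠ +(6,4)–#(7,4)≠ +(6,4)–#(7,5)≠ +(6,4)–#(7,3)≠ #(6,5)–#(7,5)= #(6,5)–#(7,4)=  → 8/12 unlike.
Row 7: +(7,1)–+(7,2)= +(7,2)–#(7,3)≠ #(7,3)–#(7,4)= #(7,4)–#(7,5)=  → 1/4 unlike.
Total adjacent occupied pairs: 90; unlike-type pairs: 36.
36/90 reduces to 2/5.

2/5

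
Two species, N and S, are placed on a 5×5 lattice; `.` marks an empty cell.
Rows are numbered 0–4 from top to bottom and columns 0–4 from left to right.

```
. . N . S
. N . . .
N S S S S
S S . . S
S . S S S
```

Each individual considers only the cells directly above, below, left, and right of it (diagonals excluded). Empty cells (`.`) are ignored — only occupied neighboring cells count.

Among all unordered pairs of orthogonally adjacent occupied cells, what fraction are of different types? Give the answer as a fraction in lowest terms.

3/13

Scan each occupied cell's neighbors to the right and below so each pair is counted once.
Row 1: N(1,1)–S(2,1)≠  → 1/1 unlike.
Row 2: N(2,0)–S(2,1)≠ N(2,0)–S(3,0)≠ S(2,1)–S(2,2)= S(2,1)–S(3,1)= S(2,2)–S(2,3)= S(2,3)–S(2,4)= S(2,4)–S(3,4)=  → 2/7 unlike.
Row 3: S(3,0)–S(3,1)= S(3,0)–S(4,0)= S(3,4)–S(4,4)=  → 0/3 unlike.
Row 4: S(4,2)–S(4,3)= S(4,3)–S(4,4)=  → 0/2 unlike.
Total adjacent occupied pairs: 13; unlike-type pairs: 3.
3/13 is already in lowest terms.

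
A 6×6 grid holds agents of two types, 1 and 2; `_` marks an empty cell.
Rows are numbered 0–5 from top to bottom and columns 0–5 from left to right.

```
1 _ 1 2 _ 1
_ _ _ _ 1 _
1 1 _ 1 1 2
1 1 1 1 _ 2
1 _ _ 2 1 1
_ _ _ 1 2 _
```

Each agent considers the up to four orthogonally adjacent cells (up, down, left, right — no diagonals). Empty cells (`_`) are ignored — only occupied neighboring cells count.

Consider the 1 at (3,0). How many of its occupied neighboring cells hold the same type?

3

Occupied neighbors of (3,0): (2,0)=1, (4,0)=1, (3,1)=1.
Same type (1): 3 of 3.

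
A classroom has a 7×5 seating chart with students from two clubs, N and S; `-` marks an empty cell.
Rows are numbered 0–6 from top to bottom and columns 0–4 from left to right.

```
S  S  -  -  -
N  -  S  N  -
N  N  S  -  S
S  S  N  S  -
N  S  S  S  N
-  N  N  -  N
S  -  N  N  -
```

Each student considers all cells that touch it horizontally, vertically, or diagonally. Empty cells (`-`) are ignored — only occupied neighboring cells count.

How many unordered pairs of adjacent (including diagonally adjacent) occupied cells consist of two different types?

29

Scan each occupied cell's neighbors to the right and below (and the two forward diagonals) so each pair is counted once.
Row 0: S(0,0)–S(0,1)= S(0,0)–N(1,0)≠ S(0,1)–S(1,2)= S(0,1)–N(1,0)≠  → 2/4 unlike.
Row 1: N(1,0)–N(2,0)= N(1,0)–N(2,1)= S(1,2)–N(1,3)≠ S(1,2)–S(2,2)= S(1,2)–N(2,1)≠ N(1,3)–S(2,4)≠ N(1,3)–S(2,2)≠  → 4/7 unlike.
Row 2: N(2,0)–N(2,1)= N(2,0)–S(3,0)≠ N(2,0)–S(3,1)≠ N(2,1)–S(2,2)≠ N(2,1)–S(3,1)≠ N(2,1)–N(3,2)= N(2,1)–S(3,0)≠ S(2,2)–N(3,2)≠ S(2,2)–S(3,3)= S(2,2)–S(3,1)= S(2,4)–S(3,3)=  → 6/11 unlike.
Row 3: S(3,0)–S(3,1)= S(3,0)–N(4,0)≠ S(3,0)–S(4,1)= S(3,1)–N(3,2)≠ S(3,1)–S(4,1)= S(3,1)–S(4,2)= S(3,1)–N(4,0)≠ N(3,2)–S(3,3)≠ N(3,2)–S(4,2)≠ N(3,2)–S(4,3)≠ N(3,2)–S(4,1)≠ S(3,3)–S(4,3)= S(3,3)–N(4,4)≠ S(3,3)–S(4,2)=  → 8/14 unlike.
Row 4: N(4,0)–S(4,1)≠ N(4,0)–N(5,1)= S(4,1)–S(4,2)= S(4,1)–N(5,1)≠ S(4,1)–N(5,2)≠ S(4,2)–S(4,3)= S(4,2)–N(5,2)≠ S(4,2)–N(5,1)≠ S(4,3)–N(4,4)≠ S(4,3)–N(5,4)≠ S(4,3)–N(5,2)≠ N(4,4)–N(5,4)=  → 8/12 unlike.
Row 5: N(5,1)–N(5,2)= N(5,1)–N(6,2)= N(5,1)–S(6,0)≠ N(5,2)–N(6,2)= N(5,2)–N(6,3)= N(5,4)–N(6,3)=  → 1/6 unlike.
Row 6: N(6,2)–N(6,3)=  → 0/1 unlike.
Total adjacent occupied pairs: 55; unlike-type pairs: 29.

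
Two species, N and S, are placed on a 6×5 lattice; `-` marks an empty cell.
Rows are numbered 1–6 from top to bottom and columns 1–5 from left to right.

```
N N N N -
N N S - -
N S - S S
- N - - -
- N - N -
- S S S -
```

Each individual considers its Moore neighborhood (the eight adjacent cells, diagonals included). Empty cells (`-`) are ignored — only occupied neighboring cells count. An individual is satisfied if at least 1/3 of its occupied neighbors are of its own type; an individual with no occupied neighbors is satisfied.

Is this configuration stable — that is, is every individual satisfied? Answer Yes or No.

No

Row 1: (1,1)N 3/3 ✓ · (1,2)N 4/5 ✓ · (1,3)N 3/4 ✓ · (1,4)N 1/2 ✓
Row 2: (2,1)N 4/5 ✓ · (2,2)N 5/7 ✓ · (2,3)S 2/6 ✓
Row 3: (3,1)N 3/4 ✓ · (3,2)S 1/5 ✗ · (3,4)S 2/2 ✓ · (3,5)S 1/1 ✓
Row 4: (4,2)N 2/3 ✓
Row 5: (5,2)N 1/3 ✓ · (5,4)N 0/2 ✗
Row 6: (6,2)S 1/2 ✓ · (6,3)S 2/4 ✓ · (6,4)S 1/2 ✓
For instance (3,2) has only 1/5 same-type neighbors, below 1/3.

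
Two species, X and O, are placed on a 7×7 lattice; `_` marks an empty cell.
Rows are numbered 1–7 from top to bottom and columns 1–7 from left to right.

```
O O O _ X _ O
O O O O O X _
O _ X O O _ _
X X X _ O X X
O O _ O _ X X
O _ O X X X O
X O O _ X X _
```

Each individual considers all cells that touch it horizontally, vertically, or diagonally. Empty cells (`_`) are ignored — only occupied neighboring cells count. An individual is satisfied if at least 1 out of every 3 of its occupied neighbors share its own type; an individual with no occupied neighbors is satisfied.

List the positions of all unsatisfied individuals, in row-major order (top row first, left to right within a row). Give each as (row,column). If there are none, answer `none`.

(1,1)O 3/3 ✓
(1,2)O 5/5 ✓
(1,3)O 4/4 ✓
(1,5)X 1/3 ✓
(1,7)O 0/1 ✗
(2,1)O 4/4 ✓
(2,2)O 6/7 ✓
(2,3)O 5/6 ✓
(2,4)O 5/7 ✓
(2,5)O 3/5 ✓
(2,6)X 1/4 ✗
(3,1)O 2/4 ✓
(3,3)X 2/6 ✓
(3,4)O 5/7 ✓
(3,5)O 4/6 ✓
(4,1)X 1/4 ✗
(4,2)X 3/6 ✓
(4,3)X 2/5 ✓
(4,5)O 3/5 ✓
(4,6)X 3/5 ✓
(4,7)X 3/3 ✓
(5,1)O 2/4 ✓
(5,2)O 3/6 ✓
(5,4)O 2/5 ✓
(5,6)X 5/7 ✓
(5,7)X 4/5 ✓
(6,1)O 3/4 ✓
(6,3)O 4/5 ✓
(6,4)X 2/5 ✓
(6,5)X 5/6 ✓
(6,6)X 5/6 ✓
(6,7)O 0/4 ✗
(7,1)X 0/2 ✗
(7,2)O 3/4 ✓
(7,3)O 2/3 ✓
(7,5)X 4/4 ✓
(7,6)X 3/4 ✓

(1,7), (2,6), (4,1), (6,7), (7,1)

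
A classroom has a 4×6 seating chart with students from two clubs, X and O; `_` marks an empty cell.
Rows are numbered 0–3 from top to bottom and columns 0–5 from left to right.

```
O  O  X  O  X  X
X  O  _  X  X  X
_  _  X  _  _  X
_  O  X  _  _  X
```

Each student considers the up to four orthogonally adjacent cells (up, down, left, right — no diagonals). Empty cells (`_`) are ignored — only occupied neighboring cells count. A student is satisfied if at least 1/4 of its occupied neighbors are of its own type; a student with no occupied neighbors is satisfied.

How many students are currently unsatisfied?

4

(0,0)O 1/2 satisfied
(0,1)O 2/3 satisfied
(0,2)X 0/2 not
(0,3)O 0/3 not
(0,4)X 2/3 satisfied
(0,5)X 2/2 satisfied
(1,0)X 0/2 not
(1,1)O 1/2 satisfied
(1,3)X 1/2 satisfied
(1,4)X 3/3 satisfied
(1,5)X 3/3 satisfied
(2,2)X 1/1 satisfied
(2,5)X 2/2 satisfied
(3,1)O 0/1 not
(3,2)X 1/2 satisfied
(3,5)X 1/1 satisfied
Unsatisfied: (0,2), (0,3), (1,0), (3,1) — 4 in total.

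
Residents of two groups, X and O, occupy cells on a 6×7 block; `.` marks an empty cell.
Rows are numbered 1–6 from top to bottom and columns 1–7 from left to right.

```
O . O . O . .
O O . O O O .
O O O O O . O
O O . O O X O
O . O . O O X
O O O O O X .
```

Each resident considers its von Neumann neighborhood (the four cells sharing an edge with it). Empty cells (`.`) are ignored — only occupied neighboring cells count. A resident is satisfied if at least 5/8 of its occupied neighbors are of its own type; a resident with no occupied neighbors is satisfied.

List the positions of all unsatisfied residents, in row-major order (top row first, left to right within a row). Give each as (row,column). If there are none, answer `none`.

Row 1: (1,1)O 1/1 ✓ · (1,3)O 0/0 ✓ · (1,5)O 1/1 ✓
Row 2: (2,1)O 3/3 ✓ · (2,2)O 2/2 ✓ · (2,4)O 2/2 ✓ · (2,5)O 4/4 ✓ · (2,6)O 1/1 ✓
Row 3: (3,1)O 3/3 ✓ · (3,2)O 4/4 ✓ · (3,3)O 2/2 ✓ · (3,4)O 4/4 ✓ · (3,5)O 3/3 ✓ · (3,7)O 1/1 ✓
Row 4: (4,1)O 3/3 ✓ · (4,2)O 2/2 ✓ · (4,4)O 2/2 ✓ · (4,5)O 3/4 ✓ · (4,6)X 0/3 ✗ · (4,7)O 1/3 ✗
Row 5: (5,1)O 2/2 ✓ · (5,3)O 1/1 ✓ · (5,5)O 3/3 ✓ · (5,6)O 1/4 ✗ · (5,7)X 0/2 ✗
Row 6: (6,1)O 2/2 ✓ · (6,2)O 2/2 ✓ · (6,3)O 3/3 ✓ · (6,4)O 2/2 ✓ · (6,5)O 2/3 ✓ · (6,6)X 0/2 ✗

(4,6), (4,7), (5,6), (5,7), (6,6)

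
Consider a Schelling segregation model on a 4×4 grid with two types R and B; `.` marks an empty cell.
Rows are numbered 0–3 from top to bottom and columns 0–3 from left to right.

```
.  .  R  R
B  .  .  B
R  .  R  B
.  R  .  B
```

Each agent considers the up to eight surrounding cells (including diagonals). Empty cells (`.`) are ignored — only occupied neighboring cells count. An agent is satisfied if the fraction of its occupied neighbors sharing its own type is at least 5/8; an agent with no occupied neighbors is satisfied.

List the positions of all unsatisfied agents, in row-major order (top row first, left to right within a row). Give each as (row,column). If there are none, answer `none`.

(0,2), (0,3), (1,0), (1,3), (2,0), (2,2), (3,3)

(0,2)R 1/2 ✗
(0,3)R 1/2 ✗
(1,0)B 0/1 ✗
(1,3)B 1/4 ✗
(2,0)R 1/2 ✗
(2,2)R 1/4 ✗
(2,3)B 2/3 ✓
(3,1)R 2/2 ✓
(3,3)B 1/2 ✗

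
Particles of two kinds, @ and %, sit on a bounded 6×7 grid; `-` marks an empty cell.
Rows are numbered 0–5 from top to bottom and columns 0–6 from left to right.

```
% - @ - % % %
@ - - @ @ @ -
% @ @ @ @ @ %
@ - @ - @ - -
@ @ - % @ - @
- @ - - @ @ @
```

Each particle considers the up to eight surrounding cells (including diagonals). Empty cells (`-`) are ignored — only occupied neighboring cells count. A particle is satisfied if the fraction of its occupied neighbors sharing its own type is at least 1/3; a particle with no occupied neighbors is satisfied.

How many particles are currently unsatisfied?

5

(0,0)% 0/1 unhappy
(0,2)@ 1/1 ok
(0,4)% 1/4 unhappy
(0,5)% 2/4 ok
(0,6)% 1/2 ok
(1,0)@ 1/3 ok
(1,3)@ 5/6 ok
(1,4)@ 5/7 ok
(1,5)@ 3/7 ok
(2,0)% 0/3 unhappy
(2,1)@ 4/5 ok
(2,2)@ 4/4 ok
(2,3)@ 6/6 ok
(2,4)@ 6/6 ok
(2,5)@ 4/5 ok
(2,6)% 0/2 unhappy
(3,0)@ 3/4 ok
(3,2)@ 4/5 ok
(3,4)@ 4/5 ok
(4,0)@ 3/3 ok
(4,1)@ 4/4 ok
(4,3)% 0/4 unhappy
(4,4)@ 3/4 ok
(4,6)@ 2/2 ok
(5,1)@ 2/2 ok
(5,4)@ 2/3 ok
(5,5)@ 4/4 ok
(5,6)@ 2/2 ok
Unsatisfied: (0,0), (0,4), (2,0), (2,6), (4,3) — 5 in total.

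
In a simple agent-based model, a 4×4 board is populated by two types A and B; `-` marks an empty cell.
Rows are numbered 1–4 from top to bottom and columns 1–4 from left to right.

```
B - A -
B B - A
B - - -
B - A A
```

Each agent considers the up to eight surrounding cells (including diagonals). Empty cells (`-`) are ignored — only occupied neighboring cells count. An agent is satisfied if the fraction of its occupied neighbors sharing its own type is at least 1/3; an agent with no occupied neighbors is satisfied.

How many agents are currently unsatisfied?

0

(1,1)B 2/2 ok
(1,3)A 1/2 ok
(2,1)B 3/3 ok
(2,2)B 3/4 ok
(2,4)A 1/1 ok
(3,1)B 3/3 ok
(4,1)B 1/1 ok
(4,3)A 1/1 ok
(4,4)A 1/1 ok
Every one meets the threshold.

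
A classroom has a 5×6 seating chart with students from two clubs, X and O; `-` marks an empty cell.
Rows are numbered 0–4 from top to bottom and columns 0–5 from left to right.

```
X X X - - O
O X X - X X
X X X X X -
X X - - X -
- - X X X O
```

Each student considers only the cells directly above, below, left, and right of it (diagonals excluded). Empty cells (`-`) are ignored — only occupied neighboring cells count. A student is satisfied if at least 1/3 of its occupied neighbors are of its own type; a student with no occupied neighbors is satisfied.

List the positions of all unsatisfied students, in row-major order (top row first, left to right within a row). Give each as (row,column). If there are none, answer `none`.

Row 0: (0,0)X 1/2 ✓ · (0,1)X 3/3 ✓ · (0,2)X 2/2 ✓ · (0,5)O 0/1 ✗
Row 1: (1,0)O 0/3 ✗ · (1,1)X 3/4 ✓ · (1,2)X 3/3 ✓ · (1,4)X 2/2 ✓ · (1,5)X 1/2 ✓
Row 2: (2,0)X 2/3 ✓ · (2,1)X 4/4 ✓ · (2,2)X 3/3 ✓ · (2,3)X 2/2 ✓ · (2,4)X 3/3 ✓
Row 3: (3,0)X 2/2 ✓ · (3,1)X 2/2 ✓ · (3,4)X 2/2 ✓
Row 4: (4,2)X 1/1 ✓ · (4,3)X 2/2 ✓ · (4,4)X 2/3 ✓ · (4,5)O 0/1 ✗

(0,5), (1,0), (4,5)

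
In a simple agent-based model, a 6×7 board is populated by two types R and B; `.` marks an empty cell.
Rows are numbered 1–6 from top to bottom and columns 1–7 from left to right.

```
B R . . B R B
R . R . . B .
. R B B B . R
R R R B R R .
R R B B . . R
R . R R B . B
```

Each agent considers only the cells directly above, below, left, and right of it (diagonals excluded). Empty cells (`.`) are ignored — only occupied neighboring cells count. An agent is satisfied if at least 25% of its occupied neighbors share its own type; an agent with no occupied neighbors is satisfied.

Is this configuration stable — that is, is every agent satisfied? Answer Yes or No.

No

Row 1: (1,1)B 0/2 unhappy · (1,2)R 0/1 unhappy · (1,5)B 0/1 unhappy · (1,6)R 0/3 unhappy · (1,7)B 0/1 unhappy
Row 2: (2,1)R 0/1 unhappy · (2,3)R 0/1 unhappy · (2,6)B 0/1 unhappy
Row 3: (3,2)R 1/2 ok · (3,3)B 1/4 ok · (3,4)B 3/3 ok · (3,5)B 1/2 ok · (3,7)R 0/0 ok
Row 4: (4,1)R 2/2 ok · (4,2)R 4/4 ok · (4,3)R 1/4 ok · (4,4)B 2/4 ok · (4,5)R 1/3 ok · (4,6)R 1/1 ok
Row 5: (5,1)R 3/3 ok · (5,2)R 2/3 ok · (5,3)B 1/4 ok · (5,4)B 2/3 ok · (5,7)R 0/1 unhappy
Row 6: (6,1)R 1/1 ok · (6,3)R 1/2 ok · (6,4)R 1/3 ok · (6,5)B 0/1 unhappy · (6,7)B 0/1 unhappy
For instance (1,1) has only 0/2 same-type neighbors, below 1/4.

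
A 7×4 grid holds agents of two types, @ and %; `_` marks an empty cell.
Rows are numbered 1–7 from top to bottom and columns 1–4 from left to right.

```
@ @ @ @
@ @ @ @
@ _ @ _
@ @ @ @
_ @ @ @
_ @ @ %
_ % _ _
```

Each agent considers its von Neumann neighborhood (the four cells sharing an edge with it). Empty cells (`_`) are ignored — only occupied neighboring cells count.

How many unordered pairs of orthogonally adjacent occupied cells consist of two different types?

3

Scan each occupied cell's neighbors to the right and below so each pair is counted once.
Row 1: @(1,1)–@(1,2)= @(1,1)–@(2,1)= @(1,2)–@(1,3)= @(1,2)–@(2,2)= @(1,3)–@(1,4)= @(1,3)–@(2,3)= @(1,4)–@(2,4)=  → 0/7 unlike.
Row 2: @(2,1)–@(2,2)= @(2,1)–@(3,1)= @(2,2)–@(2,3)= @(2,3)–@(2,4)= @(2,3)–@(3,3)=  → 0/5 unlike.
Row 3: @(3,1)–@(4,1)= @(3,3)–@(4,3)=  → 0/2 unlike.
Row 4: @(4,1)–@(4,2)= @(4,2)–@(4,3)= @(4,2)–@(5,2)= @(4,3)–@(4,4)= @(4,3)–@(5,3)= @(4,4)–@(5,4)=  → 0/6 unlike.
Row 5: @(5,2)–@(5,3)= @(5,2)–@(6,2)= @(5,3)–@(5,4)= @(5,3)–@(6,3)= @(5,4)–%(6,4)≠  → 1/5 unlike.
Row 6: @(6,2)–@(6,3)= @(6,2)–%(7,2)≠ @(6,3)–%(6,4)≠  → 2/3 unlike.
Total adjacent occupied pairs: 28; unlike-type pairs: 3.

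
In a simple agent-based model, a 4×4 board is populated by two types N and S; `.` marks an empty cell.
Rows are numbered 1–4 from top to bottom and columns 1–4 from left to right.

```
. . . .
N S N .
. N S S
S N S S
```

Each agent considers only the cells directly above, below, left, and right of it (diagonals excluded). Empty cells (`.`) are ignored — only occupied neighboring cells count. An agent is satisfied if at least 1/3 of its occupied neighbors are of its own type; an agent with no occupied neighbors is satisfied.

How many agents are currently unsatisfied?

(2,1)N 0/1 unhappy
(2,2)S 0/3 unhappy
(2,3)N 0/2 unhappy
(3,2)N 1/3 ok
(3,3)S 2/4 ok
(3,4)S 2/2 ok
(4,1)S 0/1 unhappy
(4,2)N 1/3 ok
(4,3)S 2/3 ok
(4,4)S 2/2 ok
Unsatisfied: (2,1), (2,2), (2,3), (4,1) — 4 in total.

4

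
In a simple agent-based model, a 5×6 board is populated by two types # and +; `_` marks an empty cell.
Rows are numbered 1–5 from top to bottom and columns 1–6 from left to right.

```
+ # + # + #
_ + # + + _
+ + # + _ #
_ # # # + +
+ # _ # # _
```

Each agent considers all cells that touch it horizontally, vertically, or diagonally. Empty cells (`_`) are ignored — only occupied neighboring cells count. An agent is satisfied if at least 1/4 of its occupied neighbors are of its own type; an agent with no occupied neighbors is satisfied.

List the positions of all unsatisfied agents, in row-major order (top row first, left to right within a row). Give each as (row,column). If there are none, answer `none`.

(1,4), (1,6), (3,6), (5,1)

(1,1)+ 1/2 satisfied
(1,2)# 1/4 satisfied
(1,3)+ 2/5 satisfied
(1,4)# 1/5 not
(1,5)+ 2/4 satisfied
(1,6)# 0/2 not
(2,2)+ 4/7 satisfied
(2,3)# 3/8 satisfied
(2,4)+ 4/7 satisfied
(2,5)+ 3/6 satisfied
(3,1)+ 2/3 satisfied
(3,2)+ 2/6 satisfied
(3,3)# 4/8 satisfied
(3,4)+ 3/7 satisfied
(3,6)# 0/3 not
(4,2)# 3/6 satisfied
(4,3)# 5/7 satisfied
(4,4)# 4/6 satisfied
(4,5)+ 2/6 satisfied
(4,6)+ 1/3 satisfied
(5,1)+ 0/2 not
(5,2)# 2/3 satisfied
(5,4)# 3/4 satisfied
(5,5)# 2/4 satisfied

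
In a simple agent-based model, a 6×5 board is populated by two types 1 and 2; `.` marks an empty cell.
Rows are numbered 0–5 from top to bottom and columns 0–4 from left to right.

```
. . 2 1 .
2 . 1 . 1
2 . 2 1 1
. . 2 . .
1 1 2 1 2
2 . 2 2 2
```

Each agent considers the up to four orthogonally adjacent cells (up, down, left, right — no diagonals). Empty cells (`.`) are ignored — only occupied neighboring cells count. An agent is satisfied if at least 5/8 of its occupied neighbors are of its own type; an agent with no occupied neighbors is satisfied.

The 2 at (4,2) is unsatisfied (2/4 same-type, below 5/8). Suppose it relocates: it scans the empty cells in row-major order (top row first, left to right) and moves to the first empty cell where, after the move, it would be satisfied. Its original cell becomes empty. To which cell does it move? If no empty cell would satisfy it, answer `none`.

Vacating (4,2). Empty cells in order:
  (0,0): 1/1 same-type → satisfied — stop here.

(0,0)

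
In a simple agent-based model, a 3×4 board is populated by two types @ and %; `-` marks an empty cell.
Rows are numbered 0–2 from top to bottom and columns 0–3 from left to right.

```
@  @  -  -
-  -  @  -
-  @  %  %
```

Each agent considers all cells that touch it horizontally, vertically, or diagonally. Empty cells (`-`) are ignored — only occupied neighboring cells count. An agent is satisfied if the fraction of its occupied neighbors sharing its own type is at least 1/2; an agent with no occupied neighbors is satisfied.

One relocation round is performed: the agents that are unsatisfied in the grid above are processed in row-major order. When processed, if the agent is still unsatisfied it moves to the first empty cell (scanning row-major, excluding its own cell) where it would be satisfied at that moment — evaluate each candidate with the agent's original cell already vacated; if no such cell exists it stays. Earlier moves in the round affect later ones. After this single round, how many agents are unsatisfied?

Initially unsatisfied (in order): (2,2).
  (2,2) → (1,3).
Resulting grid:
@ @ - -
- - @ %
- @ - %
All satisfied now.

0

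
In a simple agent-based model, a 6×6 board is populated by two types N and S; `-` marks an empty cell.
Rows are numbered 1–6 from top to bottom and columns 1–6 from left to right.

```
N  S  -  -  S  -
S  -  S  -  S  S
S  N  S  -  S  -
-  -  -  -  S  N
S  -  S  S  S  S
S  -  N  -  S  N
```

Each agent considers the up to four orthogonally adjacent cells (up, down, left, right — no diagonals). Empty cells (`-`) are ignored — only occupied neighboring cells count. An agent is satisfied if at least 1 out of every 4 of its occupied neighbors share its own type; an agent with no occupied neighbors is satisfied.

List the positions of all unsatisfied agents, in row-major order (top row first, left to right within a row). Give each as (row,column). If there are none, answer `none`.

(1,1), (1,2), (3,2), (4,6), (6,3), (6,6)

(1,1)N 0/2 ✗
(1,2)S 0/1 ✗
(1,5)S 1/1 ✓
(2,1)S 1/2 ✓
(2,3)S 1/1 ✓
(2,5)S 3/3 ✓
(2,6)S 1/1 ✓
(3,1)S 1/2 ✓
(3,2)N 0/2 ✗
(3,3)S 1/2 ✓
(3,5)S 2/2 ✓
(4,5)S 2/3 ✓
(4,6)N 0/2 ✗
(5,1)S 1/1 ✓
(5,3)S 1/2 ✓
(5,4)S 2/2 ✓
(5,5)S 4/4 ✓
(5,6)S 1/3 ✓
(6,1)S 1/1 ✓
(6,3)N 0/1 ✗
(6,5)S 1/2 ✓
(6,6)N 0/2 ✗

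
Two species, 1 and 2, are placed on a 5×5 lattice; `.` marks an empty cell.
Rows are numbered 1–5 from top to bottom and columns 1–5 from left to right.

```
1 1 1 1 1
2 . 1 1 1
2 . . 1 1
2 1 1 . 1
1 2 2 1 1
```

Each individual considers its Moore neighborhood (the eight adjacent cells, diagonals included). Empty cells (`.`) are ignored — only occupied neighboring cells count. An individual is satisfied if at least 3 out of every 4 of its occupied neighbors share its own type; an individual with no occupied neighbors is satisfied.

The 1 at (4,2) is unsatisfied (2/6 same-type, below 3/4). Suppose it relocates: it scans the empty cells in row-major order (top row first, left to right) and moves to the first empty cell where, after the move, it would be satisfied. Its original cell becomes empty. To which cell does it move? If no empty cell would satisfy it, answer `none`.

(3,3)

Vacating (4,2). Empty cells in order:
  (2,2): 4/6 same-type → still unsatisfied.
  (3,2): 2/5 same-type → still unsatisfied.
  (3,3): 4/4 same-type → satisfied — stop here.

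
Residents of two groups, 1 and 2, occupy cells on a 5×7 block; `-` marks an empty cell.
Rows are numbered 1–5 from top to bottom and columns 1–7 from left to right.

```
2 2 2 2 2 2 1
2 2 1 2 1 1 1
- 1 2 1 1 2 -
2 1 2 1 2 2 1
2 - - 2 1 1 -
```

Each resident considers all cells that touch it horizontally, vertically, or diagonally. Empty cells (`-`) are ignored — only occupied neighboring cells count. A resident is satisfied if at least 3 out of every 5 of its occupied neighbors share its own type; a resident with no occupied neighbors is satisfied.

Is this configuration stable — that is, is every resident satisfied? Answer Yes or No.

No

(1,1)2 3/3 ✓
(1,2)2 4/5 ✓
(1,3)2 4/5 ✓
(1,4)2 3/5 ✓
(1,5)2 3/5 ✓
(1,6)2 1/5 ✗
(1,7)1 2/3 ✓
(2,1)2 3/4 ✓
(2,2)2 5/7 ✓
(2,3)1 2/8 ✗
(2,4)2 4/8 ✗
(2,5)1 3/8 ✗
(2,6)1 4/7 ✗
(2,7)1 2/4 ✗
(3,2)1 2/7 ✗
(3,3)2 3/8 ✗
(3,4)1 4/8 ✗
(3,5)1 4/8 ✗
(3,6)2 2/7 ✗
(4,1)2 1/3 ✗
(4,2)1 1/5 ✗
(4,3)2 2/6 ✗
(4,4)1 3/7 ✗
(4,5)2 3/8 ✗
(4,6)2 2/6 ✗
(4,7)1 1/3 ✗
(5,1)2 1/2 ✗
(5,4)2 2/4 ✗
(5,5)1 2/5 ✗
(5,6)1 2/4 ✗
For instance (1,6) has only 1/5 same-type neighbors, below 3/5.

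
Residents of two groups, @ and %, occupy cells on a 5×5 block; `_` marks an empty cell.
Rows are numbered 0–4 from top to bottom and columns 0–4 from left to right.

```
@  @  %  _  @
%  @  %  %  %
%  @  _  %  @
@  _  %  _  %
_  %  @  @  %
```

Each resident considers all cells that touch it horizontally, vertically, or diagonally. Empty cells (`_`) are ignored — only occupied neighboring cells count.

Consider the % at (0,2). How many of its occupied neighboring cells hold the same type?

Occupied neighbors of (0,2): (0,1)=@, (1,1)=@, (1,2)=%, (1,3)=%.
Same type (%): 2 of 4.

2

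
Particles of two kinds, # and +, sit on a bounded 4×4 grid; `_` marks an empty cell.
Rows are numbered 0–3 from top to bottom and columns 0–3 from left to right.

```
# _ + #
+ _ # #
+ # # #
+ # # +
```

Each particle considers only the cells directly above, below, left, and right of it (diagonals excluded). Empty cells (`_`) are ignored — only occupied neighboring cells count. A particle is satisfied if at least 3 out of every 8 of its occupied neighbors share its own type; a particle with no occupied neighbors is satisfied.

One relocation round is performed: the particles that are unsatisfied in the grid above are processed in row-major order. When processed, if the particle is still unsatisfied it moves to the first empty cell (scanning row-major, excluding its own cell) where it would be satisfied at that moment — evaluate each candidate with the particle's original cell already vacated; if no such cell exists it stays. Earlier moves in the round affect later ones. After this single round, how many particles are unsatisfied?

0

Initially unsatisfied (in order): (0,0), (0,2), (3,3).
  (0,0) → (1,1).
  (0,2) → (0,0).
  (3,3) → (0,1).
Resulting grid:
+ + _ #
+ # # #
+ # # #
+ # # _
All satisfied now.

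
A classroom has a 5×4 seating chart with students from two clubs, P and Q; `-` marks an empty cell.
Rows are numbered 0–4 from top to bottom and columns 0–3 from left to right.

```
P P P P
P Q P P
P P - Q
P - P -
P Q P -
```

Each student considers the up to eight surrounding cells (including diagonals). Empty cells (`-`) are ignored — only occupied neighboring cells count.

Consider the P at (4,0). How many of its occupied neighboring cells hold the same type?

Occupied neighbors of (4,0): (3,0)=P, (4,1)=Q.
Same type (P): 1 of 2.

1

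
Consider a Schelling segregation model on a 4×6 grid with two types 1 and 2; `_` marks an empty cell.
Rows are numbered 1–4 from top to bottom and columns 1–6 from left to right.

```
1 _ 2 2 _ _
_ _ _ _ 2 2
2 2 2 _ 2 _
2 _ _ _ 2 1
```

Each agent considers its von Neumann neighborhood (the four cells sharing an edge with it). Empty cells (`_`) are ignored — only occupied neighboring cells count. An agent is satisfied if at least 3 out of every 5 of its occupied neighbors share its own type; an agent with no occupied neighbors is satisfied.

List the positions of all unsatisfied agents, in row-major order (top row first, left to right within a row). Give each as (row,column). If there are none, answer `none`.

Row 1: (1,1)1 0/0 ok · (1,3)2 1/1 ok · (1,4)2 1/1 ok
Row 2: (2,5)2 2/2 ok · (2,6)2 1/1 ok
Row 3: (3,1)2 2/2 ok · (3,2)2 2/2 ok · (3,3)2 1/1 ok · (3,5)2 2/2 ok
Row 4: (4,1)2 1/1 ok · (4,5)2 1/2 unhappy · (4,6)1 0/1 unhappy

(4,5), (4,6)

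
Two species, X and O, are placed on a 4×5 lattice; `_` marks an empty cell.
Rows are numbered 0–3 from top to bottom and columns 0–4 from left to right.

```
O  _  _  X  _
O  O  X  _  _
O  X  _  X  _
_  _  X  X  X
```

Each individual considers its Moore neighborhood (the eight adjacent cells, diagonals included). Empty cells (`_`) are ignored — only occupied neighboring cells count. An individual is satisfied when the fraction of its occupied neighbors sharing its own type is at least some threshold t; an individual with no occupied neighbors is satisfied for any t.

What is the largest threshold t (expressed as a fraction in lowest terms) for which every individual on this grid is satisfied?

Row 0: (0,0)O 2/2 · (0,3)X 1/1
Row 1: (1,0)O 3/4 · (1,1)O 3/5 · (1,2)X 3/4
Row 2: (2,0)O 2/3 · (2,1)X 2/5 · (2,3)X 4/4
Row 3: (3,2)X 3/3 · (3,3)X 3/3 · (3,4)X 2/2
The smallest same-type fraction is 2/5 at (2,1), which reduces to 2/5. Any threshold above that leaves this individual unsatisfied.

2/5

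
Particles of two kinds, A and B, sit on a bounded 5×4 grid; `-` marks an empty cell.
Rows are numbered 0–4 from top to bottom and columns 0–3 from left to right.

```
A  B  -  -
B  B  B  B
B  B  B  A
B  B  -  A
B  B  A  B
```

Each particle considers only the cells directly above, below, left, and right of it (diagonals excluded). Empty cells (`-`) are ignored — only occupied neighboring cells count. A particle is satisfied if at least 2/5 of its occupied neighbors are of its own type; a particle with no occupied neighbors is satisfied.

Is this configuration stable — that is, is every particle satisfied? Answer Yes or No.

(0,0)A 0/2 unhappy
(0,1)B 1/2 ok
(1,0)B 2/3 ok
(1,1)B 4/4 ok
(1,2)B 3/3 ok
(1,3)B 1/2 ok
(2,0)B 3/3 ok
(2,1)B 4/4 ok
(2,2)B 2/3 ok
(2,3)A 1/3 unhappy
(3,0)B 3/3 ok
(3,1)B 3/3 ok
(3,3)A 1/2 ok
(4,0)B 2/2 ok
(4,1)B 2/3 ok
(4,2)A 0/2 unhappy
(4,3)B 0/2 unhappy
For instance (0,0) has only 0/2 same-type neighbors, below 2/5.

No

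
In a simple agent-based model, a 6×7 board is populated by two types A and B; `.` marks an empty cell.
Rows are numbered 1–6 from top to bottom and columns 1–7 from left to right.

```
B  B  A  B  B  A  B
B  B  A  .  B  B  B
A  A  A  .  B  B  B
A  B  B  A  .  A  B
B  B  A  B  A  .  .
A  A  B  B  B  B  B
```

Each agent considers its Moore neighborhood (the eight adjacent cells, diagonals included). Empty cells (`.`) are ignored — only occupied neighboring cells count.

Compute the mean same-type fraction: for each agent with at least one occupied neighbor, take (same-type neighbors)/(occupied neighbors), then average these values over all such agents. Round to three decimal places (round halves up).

Row 1: (1,1)B 3/3 · (1,2)B 3/5 · (1,3)A 1/4 · (1,4)B 2/4 · (1,5)B 3/4 · (1,6)A 0/5 · (1,7)B 2/3
Row 2: (2,1)B 3/5 · (2,2)B 3/8 · (2,3)A 3/6 · (2,5)B 5/6 · (2,6)B 7/8 · (2,7)B 4/5
Row 3: (3,1)A 2/5 · (3,2)A 4/8 · (3,3)A 3/6 · (3,5)B 3/5 · (3,6)B 6/7 · (3,7)B 4/5
Row 4: (4,1)A 2/5 · (4,2)B 3/8 · (4,3)B 3/7 · (4,4)A 3/6 · (4,6)A 1/5 · (4,7)B 2/3
Row 5: (5,1)B 2/5 · (5,2)B 4/8 · (5,3)A 2/8 · (5,4)B 4/7 · (5,5)A 2/6
Row 6: (6,1)A 1/3 · (6,2)A 2/5 · (6,3)B 3/5 · (6,4)B 3/5 · (6,5)B 3/4 · (6,6)B 2/3 · (6,7)B 1/1
Sum over 37 agents: 3/3 + 3/5 + 1/4 + 2/4 + 3/4 + 0/5 + 2/3 + 3/5 + 3/8 + 3/6 + 5/6 + 7/8 + 4/5 + 2/5 + 4/8 + 3/6 + 3/5 + 6/7 + 4/5 + 2/5 + 3/8 + 3/7 + 3/6 + 1/5 + 2/3 + 2/5 + 4/8 + 2/8 + 4/7 + 2/6 + 1/3 + 2/5 + 3/5 + 3/5 + 3/4 + 2/3 + 1/1 = 5707/280; mean = 5707/280 ÷ 37 = 5707/10360 = 0.550868… → 0.551.

0.551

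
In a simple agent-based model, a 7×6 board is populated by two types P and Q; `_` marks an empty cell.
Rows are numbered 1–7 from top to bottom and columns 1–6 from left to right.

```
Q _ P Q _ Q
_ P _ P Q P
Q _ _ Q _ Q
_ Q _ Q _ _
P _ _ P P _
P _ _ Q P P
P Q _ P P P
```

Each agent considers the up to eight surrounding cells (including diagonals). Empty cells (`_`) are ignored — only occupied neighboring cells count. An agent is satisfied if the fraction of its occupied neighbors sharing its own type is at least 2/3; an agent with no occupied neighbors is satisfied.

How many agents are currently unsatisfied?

16

(1,1)Q 0/1 unhappy
(1,3)P 2/3 ok
(1,4)Q 1/3 unhappy
(1,6)Q 1/2 unhappy
(2,2)P 1/3 unhappy
(2,4)P 1/4 unhappy
(2,5)Q 4/6 ok
(2,6)P 0/3 unhappy
(3,1)Q 1/2 unhappy
(3,4)Q 2/3 ok
(3,6)Q 1/2 unhappy
(4,2)Q 1/2 unhappy
(4,4)Q 1/3 unhappy
(5,1)P 1/2 unhappy
(5,4)P 2/4 unhappy
(5,5)P 3/5 unhappy
(6,1)P 2/3 ok
(6,4)Q 0/5 unhappy
(6,5)P 6/7 ok
(6,6)P 4/4 ok
(7,1)P 1/2 unhappy
(7,2)Q 0/2 unhappy
(7,4)P 2/3 ok
(7,5)P 4/5 ok
(7,6)P 3/3 ok
Unsatisfied: (1,1), (1,4), (1,6), (2,2), (2,4), (2,6), (3,1), (3,6), (4,2), (4,4), (5,1), (5,4), (5,5), (6,4), (7,1), (7,2) — 16 in total.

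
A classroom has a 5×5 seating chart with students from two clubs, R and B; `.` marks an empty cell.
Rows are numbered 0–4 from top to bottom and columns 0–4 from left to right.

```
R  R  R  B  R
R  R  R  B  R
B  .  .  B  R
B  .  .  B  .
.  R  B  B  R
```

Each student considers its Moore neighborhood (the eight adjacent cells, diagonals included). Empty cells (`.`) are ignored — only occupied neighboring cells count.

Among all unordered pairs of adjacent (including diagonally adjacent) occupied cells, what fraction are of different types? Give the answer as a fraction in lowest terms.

19/39

Scan each occupied cell's neighbors to the right and below (and the two forward diagonals) so each pair is counted once.
From row 0: 6 unlike of 17 pairs (running 6/17).
From row 1: 7 unlike of 11 pairs (running 13/28).
From row 2: 2 unlike of 4 pairs (running 15/32).
From row 3: 2 unlike of 4 pairs (running 17/36).
From row 4: 2 unlike of 3 pairs (running 19/39).
Total adjacent occupied pairs: 39; unlike-type pairs: 19.
19/39 is already in lowest terms.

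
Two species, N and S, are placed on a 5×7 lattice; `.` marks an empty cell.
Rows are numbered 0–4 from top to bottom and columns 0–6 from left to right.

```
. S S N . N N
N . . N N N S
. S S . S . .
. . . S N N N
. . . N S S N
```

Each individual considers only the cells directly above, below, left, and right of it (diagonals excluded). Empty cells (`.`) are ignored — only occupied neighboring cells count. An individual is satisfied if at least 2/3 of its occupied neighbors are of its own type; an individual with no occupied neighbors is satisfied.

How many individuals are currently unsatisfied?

11

(0,1)S 1/1 ok
(0,2)S 1/2 unhappy
(0,3)N 1/2 unhappy
(0,5)N 2/2 ok
(0,6)N 1/2 unhappy
(1,0)N 0/0 ok
(1,3)N 2/2 ok
(1,4)N 2/3 ok
(1,5)N 2/3 ok
(1,6)S 0/2 unhappy
(2,1)S 1/1 ok
(2,2)S 1/1 ok
(2,4)S 0/2 unhappy
(3,3)S 0/2 unhappy
(3,4)N 1/4 unhappy
(3,5)N 2/3 ok
(3,6)N 2/2 ok
(4,3)N 0/2 unhappy
(4,4)S 1/3 unhappy
(4,5)S 1/3 unhappy
(4,6)N 1/2 unhappy
Unsatisfied: (0,2), (0,3), (0,6), (1,6), (2,4), (3,3), (3,4), (4,3), (4,4), (4,5), (4,6) — 11 in total.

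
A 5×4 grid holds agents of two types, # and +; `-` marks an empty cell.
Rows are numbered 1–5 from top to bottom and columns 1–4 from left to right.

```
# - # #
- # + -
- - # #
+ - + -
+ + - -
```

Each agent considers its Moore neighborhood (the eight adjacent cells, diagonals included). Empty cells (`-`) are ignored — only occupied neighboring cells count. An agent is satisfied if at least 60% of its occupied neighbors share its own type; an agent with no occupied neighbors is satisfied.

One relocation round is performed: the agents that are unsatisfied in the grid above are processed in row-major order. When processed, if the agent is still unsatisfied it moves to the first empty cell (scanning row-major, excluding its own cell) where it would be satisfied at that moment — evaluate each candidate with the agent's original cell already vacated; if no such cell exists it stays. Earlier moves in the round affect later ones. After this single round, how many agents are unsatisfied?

0

Initially unsatisfied (in order): (1,4), (2,3), (3,3), (3,4), (4,3).
  (1,4) → (1,2).
  (2,3) → (4,2).
  (3,3) → (1,4).
  (3,4) → (2,1).
  (4,3): now satisfied by earlier moves; stays.
Resulting grid:
# # # #
# # - -
- - - -
+ + + -
+ + - -
All satisfied now.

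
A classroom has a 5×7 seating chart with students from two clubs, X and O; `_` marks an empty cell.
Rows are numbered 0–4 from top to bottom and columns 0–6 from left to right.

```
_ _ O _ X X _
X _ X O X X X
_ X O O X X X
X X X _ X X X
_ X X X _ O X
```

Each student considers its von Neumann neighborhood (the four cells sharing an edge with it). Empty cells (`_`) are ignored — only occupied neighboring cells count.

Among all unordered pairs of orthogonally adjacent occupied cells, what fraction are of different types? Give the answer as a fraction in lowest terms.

Scan each occupied cell's neighbors to the right and below so each pair is counted once.
Row 0: O(0,2)–X(1,2)≠ X(0,4)–X(0,5)= X(0,4)–X(1,4)= X(0,5)–X(1,5)=  → 1/4 unlike.
Row 1: X(1,2)–O(1,3)≠ X(1,2)–O(2,2)≠ O(1,3)–X(1,4)≠ O(1,3)–O(2,3)= X(1,4)–X(1,5)= X(1,4)–X(2,4)= X(1,5)–X(1,6)= X(1,5)–X(2,5)= X(1,6)–X(2,6)=  → 3/9 unlike.
Row 2: X(2,1)–O(2,2)≠ X(2,1)–X(3,1)= O(2,2)–O(2,3)= O(2,2)–X(3,2)≠ O(2,3)–X(2,4)≠ X(2,4)–X(2,5)= X(2,4)–X(3,4)= X(2,5)–X(2,6)= X(2,5)–X(3,5)= X(2,6)–X(3,6)=  → 3/10 unlike.
Row 3: X(3,0)–X(3,1)= X(3,1)–X(3,2)= X(3,1)–X(4,1)= X(3,2)–X(4,2)= X(3,4)–X(3,5)= X(3,5)–X(3,6)= X(3,5)–O(4,5)≠ X(3,6)–X(4,6)=  → 1/8 unlike.
Row 4: X(4,1)–X(4,2)= X(4,2)–X(4,3)= O(4,5)–X(4,6)≠  → 1/3 unlike.
Total adjacent occupied pairs: 34; unlike-type pairs: 9.
9/34 is already in lowest terms.

9/34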